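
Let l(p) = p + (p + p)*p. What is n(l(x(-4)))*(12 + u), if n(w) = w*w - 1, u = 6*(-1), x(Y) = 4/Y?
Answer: 0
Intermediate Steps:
u = -6
l(p) = p + 2*p² (l(p) = p + (2*p)*p = p + 2*p²)
n(w) = -1 + w² (n(w) = w² - 1 = -1 + w²)
n(l(x(-4)))*(12 + u) = (-1 + ((4/(-4))*(1 + 2*(4/(-4))))²)*(12 - 6) = (-1 + ((4*(-¼))*(1 + 2*(4*(-¼))))²)*6 = (-1 + (-(1 + 2*(-1)))²)*6 = (-1 + (-(1 - 2))²)*6 = (-1 + (-1*(-1))²)*6 = (-1 + 1²)*6 = (-1 + 1)*6 = 0*6 = 0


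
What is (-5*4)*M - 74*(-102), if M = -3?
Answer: 7608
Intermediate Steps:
(-5*4)*M - 74*(-102) = -5*4*(-3) - 74*(-102) = -20*(-3) + 7548 = 60 + 7548 = 7608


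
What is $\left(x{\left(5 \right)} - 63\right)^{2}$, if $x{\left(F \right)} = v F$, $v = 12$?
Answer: $9$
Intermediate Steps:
$x{\left(F \right)} = 12 F$
$\left(x{\left(5 \right)} - 63\right)^{2} = \left(12 \cdot 5 - 63\right)^{2} = \left(60 - 63\right)^{2} = \left(-3\right)^{2} = 9$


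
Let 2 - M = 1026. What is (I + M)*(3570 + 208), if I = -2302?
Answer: -12565628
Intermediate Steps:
M = -1024 (M = 2 - 1*1026 = 2 - 1026 = -1024)
(I + M)*(3570 + 208) = (-2302 - 1024)*(3570 + 208) = -3326*3778 = -12565628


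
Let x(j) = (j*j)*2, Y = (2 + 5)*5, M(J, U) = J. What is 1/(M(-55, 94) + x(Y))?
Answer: 1/2395 ≈ 0.00041754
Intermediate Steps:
Y = 35 (Y = 7*5 = 35)
x(j) = 2*j² (x(j) = j²*2 = 2*j²)
1/(M(-55, 94) + x(Y)) = 1/(-55 + 2*35²) = 1/(-55 + 2*1225) = 1/(-55 + 2450) = 1/2395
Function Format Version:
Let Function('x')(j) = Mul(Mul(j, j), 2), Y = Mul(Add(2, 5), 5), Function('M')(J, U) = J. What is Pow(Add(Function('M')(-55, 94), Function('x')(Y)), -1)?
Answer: Rational(1, 2395) ≈ 0.00041754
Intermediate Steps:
Y = 35 (Y = Mul(7, 5) = 35)
Function('x')(j) = Mul(2, Pow(j, 2)) (Function('x')(j) = Mul(Pow(j, 2), 2) = Mul(2, Pow(j, 2)))
Pow(Add(Function('M')(-55, 94), Function('x')(Y)), -1) = Pow(Add(-55, Mul(2, Pow(35, 2))), -1) = Pow(Add(-55, Mul(2, 1225)), -1) = Pow(Add(-55, 2450), -1) = Pow(2395, -1) = Rational(1, 2395)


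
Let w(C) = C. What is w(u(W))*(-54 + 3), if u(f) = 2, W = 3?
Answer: -102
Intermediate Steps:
w(u(W))*(-54 + 3) = 2*(-54 + 3) = 2*(-51) = -102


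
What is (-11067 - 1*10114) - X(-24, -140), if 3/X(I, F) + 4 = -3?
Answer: -148264/7 ≈ -21181.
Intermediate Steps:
X(I, F) = -3/7 (X(I, F) = 3/(-4 - 3) = 3/(-7) = 3*(-⅐) = -3/7)
(-11067 - 1*10114) - X(-24, -140) = (-11067 - 1*10114) - 1*(-3/7) = (-11067 - 10114) + 3/7 = -21181 + 3/7 = -148264/7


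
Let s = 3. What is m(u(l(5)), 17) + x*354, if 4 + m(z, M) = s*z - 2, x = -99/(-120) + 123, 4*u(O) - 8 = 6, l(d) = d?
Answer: 876771/20 ≈ 43839.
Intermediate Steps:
u(O) = 7/2 (u(O) = 2 + (¼)*6 = 2 + 3/2 = 7/2)
x = 4953/40 (x = -99*(-1/120) + 123 = 33/40 + 123 = 4953/40 ≈ 123.82)
m(z, M) = -6 + 3*z (m(z, M) = -4 + (3*z - 2) = -4 + (-2 + 3*z) = -6 + 3*z)
m(u(l(5)), 17) + x*354 = (-6 + 3*(7/2)) + (4953/40)*354 = (-6 + 21/2) + 876681/20 = 9/2 + 876681/20 = 876771/20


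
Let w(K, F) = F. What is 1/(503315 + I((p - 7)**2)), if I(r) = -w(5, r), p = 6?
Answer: 1/503314 ≈ 1.9868e-6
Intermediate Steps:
I(r) = -r
1/(503315 + I((p - 7)**2)) = 1/(503315 - (6 - 7)**2) = 1/(503315 - 1*(-1)**2) = 1/(503315 - 1*1) = 1/(503315 - 1) = 1/503314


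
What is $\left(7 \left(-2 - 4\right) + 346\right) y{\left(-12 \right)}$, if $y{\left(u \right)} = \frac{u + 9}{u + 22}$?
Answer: $- \frac{456}{5} \approx -91.2$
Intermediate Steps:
$y{\left(u \right)} = \frac{9 + u}{22 + u}$
$\left(7 \left(-2 - 4\right) + 346\right) y{\left(-12 \right)} = \left(7 \left(-2 - 4\right) + 346\right) \frac{9 - 12}{22 - 12} = \left(7 \left(-6\right) + 346\right) \frac{1}{10} \left(-3\right) = \left(-42 + 346\right) \frac{1}{10} \left(-3\right) = 304 \left(- \frac{3}{10}\right) = - \frac{456}{5}$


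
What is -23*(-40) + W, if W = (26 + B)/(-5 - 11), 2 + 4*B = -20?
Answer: 29399/32 ≈ 918.72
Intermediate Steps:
B = -11/2 (B = -½ + (¼)*(-20) = -½ - 5 = -11/2 ≈ -5.5000)
W = -41/32 (W = (26 - 11/2)/(-5 - 11) = (41/2)/(-16) = (41/2)*(-1/16) = -41/32 ≈ -1.2813)
-23*(-40) + W = -23*(-40) - 41/32 = 920 - 41/32 = 29399/32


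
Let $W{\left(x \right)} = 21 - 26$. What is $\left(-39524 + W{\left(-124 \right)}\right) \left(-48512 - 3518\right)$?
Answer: $2056693870$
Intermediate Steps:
$W{\left(x \right)} = -5$ ($W{\left(x \right)} = 21 - 26 = -5$)
$\left(-39524 + W{\left(-124 \right)}\right) \left(-48512 - 3518\right) = \left(-39524 - 5\right) \left(-48512 - 3518\right) = \left(-39529\right) \left(-52030\right) = 2056693870$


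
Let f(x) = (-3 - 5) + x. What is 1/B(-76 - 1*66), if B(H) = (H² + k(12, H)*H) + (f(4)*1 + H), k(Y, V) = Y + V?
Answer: 1/38478 ≈ 2.5989e-5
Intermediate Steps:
f(x) = -8 + x
k(Y, V) = V + Y
B(H) = -4 + H + H² + H*(12 + H) (B(H) = (H² + (H + 12)*H) + ((-8 + 4)*1 + H) = (H² + (12 + H)*H) + (-4*1 + H) = (H² + H*(12 + H)) + (-4 + H) = -4 + H + H² + H*(12 + H))
1/B(-76 - 1*66) = 1/(-4 + 2*(-76 - 1*66)² + 13*(-76 - 1*66)) = 1/(-4 + 2*(-76 - 66)² + 13*(-76 - 66)) = 1/(-4 + 2*(-142)² + 13*(-142)) = 1/(-4 + 2*20164 - 1846) = 1/(-4 + 40328 - 1846) = 1/38478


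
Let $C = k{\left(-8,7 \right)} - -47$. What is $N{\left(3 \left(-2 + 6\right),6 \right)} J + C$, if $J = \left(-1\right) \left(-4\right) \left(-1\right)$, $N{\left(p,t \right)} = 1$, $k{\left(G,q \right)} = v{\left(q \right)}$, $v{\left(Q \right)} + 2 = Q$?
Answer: $48$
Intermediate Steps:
$v{\left(Q \right)} = -2 + Q$
$k{\left(G,q \right)} = -2 + q$
$C = 52$ ($C = \left(-2 + 7\right) - -47 = 5 + 47 = 52$)
$J = -4$ ($J = 4 \left(-1\right) = -4$)
$N{\left(3 \left(-2 + 6\right),6 \right)} J + C = 1 \left(-4\right) + 52 = -4 + 52 = 48$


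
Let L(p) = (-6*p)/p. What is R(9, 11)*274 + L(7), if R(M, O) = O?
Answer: 3008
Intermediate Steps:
L(p) = -6
R(9, 11)*274 + L(7) = 11*274 - 6 = 3014 - 6 = 3008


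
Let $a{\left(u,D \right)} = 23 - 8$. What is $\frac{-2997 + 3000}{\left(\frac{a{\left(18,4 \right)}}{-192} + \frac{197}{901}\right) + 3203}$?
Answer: $\frac{172992}{184705895} \approx 0.00093658$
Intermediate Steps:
$a{\left(u,D \right)} = 15$ ($a{\left(u,D \right)} = 23 - 8 = 15$)
$\frac{-2997 + 3000}{\left(\frac{a{\left(18,4 \right)}}{-192} + \frac{197}{901}\right) + 3203} = \frac{-2997 + 3000}{\left(\frac{15}{-192} + \frac{197}{901}\right) + 3203} = \frac{3}{\left(15 \left(- \frac{1}{192}\right) + 197 \cdot \frac{1}{901}\right) + 3203} = \frac{3}{\left(- \frac{5}{64} + \frac{197}{901}\right) + 3203} = \frac{3}{\frac{8103}{57664} + 3203} = \frac{3}{\frac{184705895}{57664}} = 3 \cdot \frac{57664}{184705895} = \frac{172992}{184705895}$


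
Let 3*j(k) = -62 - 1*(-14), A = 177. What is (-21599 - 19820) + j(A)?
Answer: -41435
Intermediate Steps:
j(k) = -16 (j(k) = (-62 - 1*(-14))/3 = (-62 + 14)/3 = (⅓)*(-48) = -16)
(-21599 - 19820) + j(A) = (-21599 - 19820) - 16 = -41419 - 16 = -41435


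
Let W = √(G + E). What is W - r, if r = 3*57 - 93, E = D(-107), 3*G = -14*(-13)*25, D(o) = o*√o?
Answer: -78 + √(13650 - 963*I*√107)/3 ≈ -36.804 - 13.433*I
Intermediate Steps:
D(o) = o^(3/2)
G = 4550/3 (G = (-14*(-13)*25)/3 = (182*25)/3 = (⅓)*4550 = 4550/3 ≈ 1516.7)
E = -107*I*√107 (E = (-107)^(3/2) = -107*I*√107 ≈ -1106.8*I)
W = √(4550/3 - 107*I*√107) ≈ 41.196 - 13.433*I
r = 78 (r = 171 - 93 = 78)
W - r = √(13650 - 963*I*√107)/3 - 1*78 = √(13650 - 963*I*√107)/3 - 78 = -78 + √(13650 - 963*I*√107)/3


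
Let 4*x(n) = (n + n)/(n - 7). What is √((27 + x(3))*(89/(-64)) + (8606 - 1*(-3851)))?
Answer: √12718054/32 ≈ 111.44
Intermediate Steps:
x(n) = n/(2*(-7 + n)) (x(n) = ((n + n)/(n - 7))/4 = ((2*n)/(-7 + n))/4 = (2*n/(-7 + n))/4 = n/(2*(-7 + n)))
√((27 + x(3))*(89/(-64)) + (8606 - 1*(-3851))) = √((27 + (½)*3/(-7 + 3))*(89/(-64)) + (8606 - 1*(-3851))) = √((27 + (½)*3/(-4))*(89*(-1/64)) + (8606 + 3851)) = √((27 + (½)*3*(-¼))*(-89/64) + 12457) = √((27 - 3/8)*(-89/64) + 12457) = √((213/8)*(-89/64) + 12457) = √(-18957/512 + 12457) = √(6359027/512) = √12718054/32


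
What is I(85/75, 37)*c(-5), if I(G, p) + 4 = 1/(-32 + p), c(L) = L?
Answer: 19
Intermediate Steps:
I(G, p) = -4 + 1/(-32 + p)
I(85/75, 37)*c(-5) = ((129 - 4*37)/(-32 + 37))*(-5) = ((129 - 148)/5)*(-5) = ((⅕)*(-19))*(-5) = -19/5*(-5) = 19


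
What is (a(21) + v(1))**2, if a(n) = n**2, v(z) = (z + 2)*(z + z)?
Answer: 199809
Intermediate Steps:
v(z) = 2*z*(2 + z) (v(z) = (2 + z)*(2*z) = 2*z*(2 + z))
(a(21) + v(1))**2 = (21**2 + 2*1*(2 + 1))**2 = (441 + 2*1*3)**2 = (441 + 6)**2 = 447**2 = 199809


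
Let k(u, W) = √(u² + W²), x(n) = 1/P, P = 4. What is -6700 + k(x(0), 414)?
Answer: -6700 + √2742337/4 ≈ -6286.0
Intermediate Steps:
x(n) = ¼ (x(n) = 1/4 = ¼)
k(u, W) = √(W² + u²)
-6700 + k(x(0), 414) = -6700 + √(414² + (¼)²) = -6700 + √(171396 + 1/16) = -6700 + √(2742337/16) = -6700 + √2742337/4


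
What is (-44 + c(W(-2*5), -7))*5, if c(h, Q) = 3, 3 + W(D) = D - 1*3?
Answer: -205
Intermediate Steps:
W(D) = -6 + D (W(D) = -3 + (D - 1*3) = -3 + (D - 3) = -3 + (-3 + D) = -6 + D)
(-44 + c(W(-2*5), -7))*5 = (-44 + 3)*5 = -41*5 = -205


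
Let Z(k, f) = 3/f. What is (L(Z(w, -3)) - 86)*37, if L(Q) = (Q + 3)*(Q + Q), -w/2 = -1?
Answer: -3330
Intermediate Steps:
w = 2 (w = -2*(-1) = 2)
L(Q) = 2*Q*(3 + Q) (L(Q) = (3 + Q)*(2*Q) = 2*Q*(3 + Q))
(L(Z(w, -3)) - 86)*37 = (2*(3/(-3))*(3 + 3/(-3)) - 86)*37 = (2*(3*(-⅓))*(3 + 3*(-⅓)) - 86)*37 = (2*(-1)*(3 - 1) - 86)*37 = (2*(-1)*2 - 86)*37 = (-4 - 86)*37 = -90*37 = -3330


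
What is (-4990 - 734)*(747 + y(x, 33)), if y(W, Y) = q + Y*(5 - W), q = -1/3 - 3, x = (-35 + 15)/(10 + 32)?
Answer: -37038096/7 ≈ -5.2912e+6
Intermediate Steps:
x = -10/21 (x = -20/42 = -20*1/42 = -10/21 ≈ -0.47619)
q = -10/3 (q = -1*1/3 - 3 = -1/3 - 3 = -10/3 ≈ -3.3333)
y(W, Y) = -10/3 + Y*(5 - W)
(-4990 - 734)*(747 + y(x, 33)) = (-4990 - 734)*(747 + (-10/3 + 5*33 - 1*(-10/21)*33)) = -5724*(747 + (-10/3 + 165 + 110/7)) = -5724*(747 + 3725/21) = -5724*19412/21 = -37038096/7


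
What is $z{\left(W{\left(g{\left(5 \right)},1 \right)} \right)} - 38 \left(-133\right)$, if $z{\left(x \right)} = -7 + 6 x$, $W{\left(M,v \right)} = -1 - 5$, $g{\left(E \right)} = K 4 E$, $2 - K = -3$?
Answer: $5011$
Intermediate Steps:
$K = 5$ ($K = 2 - -3 = 2 + 3 = 5$)
$g{\left(E \right)} = 20 E$ ($g{\left(E \right)} = 5 \cdot 4 E = 20 E$)
$W{\left(M,v \right)} = -6$ ($W{\left(M,v \right)} = -1 - 5 = -6$)
$z{\left(W{\left(g{\left(5 \right)},1 \right)} \right)} - 38 \left(-133\right) = \left(-7 + 6 \left(-6\right)\right) - 38 \left(-133\right) = \left(-7 - 36\right) - -5054 = -43 + 5054 = 5011$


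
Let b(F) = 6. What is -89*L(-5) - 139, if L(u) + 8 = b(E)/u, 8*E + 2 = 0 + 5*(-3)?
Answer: 3399/5 ≈ 679.80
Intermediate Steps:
E = -17/8 (E = -1/4 + (0 + 5*(-3))/8 = -1/4 + (0 - 15)/8 = -1/4 + (1/8)*(-15) = -1/4 - 15/8 = -17/8 ≈ -2.1250)
L(u) = -8 + 6/u
-89*L(-5) - 139 = -89*(-8 + 6/(-5)) - 139 = -89*(-8 + 6*(-1/5)) - 139 = -89*(-8 - 6/5) - 139 = -89*(-46/5) - 139 = 4094/5 - 139 = 3399/5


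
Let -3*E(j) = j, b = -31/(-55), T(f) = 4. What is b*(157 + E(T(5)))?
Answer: 14477/165 ≈ 87.739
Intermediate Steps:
b = 31/55 (b = -31*(-1/55) = 31/55 ≈ 0.56364)
E(j) = -j/3
b*(157 + E(T(5))) = 31*(157 - ⅓*4)/55 = 31*(157 - 4/3)/55 = (31/55)*(467/3) = 14477/165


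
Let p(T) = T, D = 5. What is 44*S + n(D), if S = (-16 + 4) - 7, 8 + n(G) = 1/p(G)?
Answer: -4219/5 ≈ -843.80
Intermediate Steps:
n(G) = -8 + 1/G
S = -19 (S = -12 - 7 = -19)
44*S + n(D) = 44*(-19) + (-8 + 1/5) = -836 + (-8 + ⅕) = -836 - 39/5 = -4219/5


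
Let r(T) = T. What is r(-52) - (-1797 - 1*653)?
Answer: 2398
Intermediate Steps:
r(-52) - (-1797 - 1*653) = -52 - (-1797 - 1*653) = -52 - (-1797 - 653) = -52 - 1*(-2450) = -52 + 2450 = 2398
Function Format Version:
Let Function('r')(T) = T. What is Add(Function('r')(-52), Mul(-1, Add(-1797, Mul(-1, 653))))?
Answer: 2398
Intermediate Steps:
Add(Function('r')(-52), Mul(-1, Add(-1797, Mul(-1, 653)))) = Add(-52, Mul(-1, Add(-1797, Mul(-1, 653)))) = Add(-52, Mul(-1, Add(-1797, -653))) = Add(-52, Mul(-1, -2450)) = Add(-52, 2450) = 2398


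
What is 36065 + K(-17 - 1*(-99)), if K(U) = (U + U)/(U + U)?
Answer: 36066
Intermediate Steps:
K(U) = 1 (K(U) = (2*U)/((2*U)) = (2*U)*(1/(2*U)) = 1)
36065 + K(-17 - 1*(-99)) = 36065 + 1 = 36066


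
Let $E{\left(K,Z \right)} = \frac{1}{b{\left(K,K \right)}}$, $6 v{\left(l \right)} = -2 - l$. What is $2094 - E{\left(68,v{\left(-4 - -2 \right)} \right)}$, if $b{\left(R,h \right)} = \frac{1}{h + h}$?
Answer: $1958$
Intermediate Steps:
$v{\left(l \right)} = - \frac{1}{3} - \frac{l}{6}$ ($v{\left(l \right)} = \frac{-2 - l}{6} = - \frac{1}{3} - \frac{l}{6}$)
$b{\left(R,h \right)} = \frac{1}{2 h}$
$E{\left(K,Z \right)} = 2 K$ ($E{\left(K,Z \right)} = \frac{1}{\frac{1}{2} \frac{1}{K}} = 2 K$)
$2094 - E{\left(68,v{\left(-4 - -2 \right)} \right)} = 2094 - 2 \cdot 68 = 2094 - 136 = 1958$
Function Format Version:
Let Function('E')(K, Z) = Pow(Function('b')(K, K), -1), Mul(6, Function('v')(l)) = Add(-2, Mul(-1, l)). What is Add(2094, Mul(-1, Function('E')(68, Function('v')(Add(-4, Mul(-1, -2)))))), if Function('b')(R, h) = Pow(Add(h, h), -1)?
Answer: 1958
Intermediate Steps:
Function('v')(l) = Add(Rational(-1, 3), Mul(Rational(-1, 6), l)) (Function('v')(l) = Mul(Rational(1, 6), Add(-2, Mul(-1, l))) = Add(Rational(-1, 3), Mul(Rational(-1, 6), l)))
Function('b')(R, h) = Mul(Rational(1, 2), Pow(h, -1)) (Function('b')(R, h) = Pow(Mul(2, h), -1) = Mul(Rational(1, 2), Pow(h, -1)))
Function('E')(K, Z) = Mul(2, K) (Function('E')(K, Z) = Pow(Mul(Rational(1, 2), Pow(K, -1)), -1) = Mul(2, K))
Add(2094, Mul(-1, Function('E')(68, Function('v')(Add(-4, Mul(-1, -2)))))) = Add(2094, Mul(-1, Mul(2, 68))) = Add(2094, Mul(-1, 136)) = Add(2094, -136) = 1958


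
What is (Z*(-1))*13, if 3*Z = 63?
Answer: -273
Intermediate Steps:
Z = 21 (Z = (1/3)*63 = 21)
(Z*(-1))*13 = (21*(-1))*13 = -21*13 = -273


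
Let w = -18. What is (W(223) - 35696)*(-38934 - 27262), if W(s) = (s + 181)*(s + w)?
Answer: -3119420304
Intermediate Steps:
W(s) = (-18 + s)*(181 + s) (W(s) = (s + 181)*(s - 18) = (181 + s)*(-18 + s) = (-18 + s)*(181 + s))
(W(223) - 35696)*(-38934 - 27262) = ((-3258 + 223² + 163*223) - 35696)*(-38934 - 27262) = ((-3258 + 49729 + 36349) - 35696)*(-66196) = (82820 - 35696)*(-66196) = 47124*(-66196) = -3119420304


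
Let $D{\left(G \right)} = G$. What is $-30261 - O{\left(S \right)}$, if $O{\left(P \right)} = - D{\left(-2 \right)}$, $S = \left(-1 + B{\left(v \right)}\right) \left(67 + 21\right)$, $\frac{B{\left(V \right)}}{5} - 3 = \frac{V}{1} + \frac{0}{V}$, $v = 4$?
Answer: $-30263$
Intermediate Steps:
$B{\left(V \right)} = 15 + 5 V$ ($B{\left(V \right)} = 15 + 5 \left(\frac{V}{1} + \frac{0}{V}\right) = 15 + 5 \left(V 1 + 0\right) = 15 + 5 \left(V + 0\right) = 15 + 5 V$)
$S = 2992$ ($S = \left(-1 + \left(15 + 5 \cdot 4\right)\right) \left(67 + 21\right) = \left(-1 + \left(15 + 20\right)\right) 88 = \left(-1 + 35\right) 88 = 34 \cdot 88 = 2992$)
$O{\left(P \right)} = 2$ ($O{\left(P \right)} = \left(-1\right) \left(-2\right) = 2$)
$-30261 - O{\left(S \right)} = -30261 - 2 = -30263$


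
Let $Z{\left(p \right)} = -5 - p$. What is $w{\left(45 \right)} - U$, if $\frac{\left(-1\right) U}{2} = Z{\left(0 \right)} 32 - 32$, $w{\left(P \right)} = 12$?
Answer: $-372$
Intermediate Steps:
$U = 384$ ($U = - 2 \left(\left(-5 - 0\right) 32 - 32\right) = - 2 \left(\left(-5 + 0\right) 32 - 32\right) = - 2 \left(\left(-5\right) 32 - 32\right) = - 2 \left(-160 - 32\right) = \left(-2\right) \left(-192\right) = 384$)
$w{\left(45 \right)} - U = 12 - 384 = -372$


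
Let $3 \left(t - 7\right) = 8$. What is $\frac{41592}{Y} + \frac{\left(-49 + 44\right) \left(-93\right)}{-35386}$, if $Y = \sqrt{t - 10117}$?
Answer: $- \frac{465}{35386} - \frac{20796 i \sqrt{90966}}{15161} \approx -0.013141 - 413.71 i$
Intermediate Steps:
$t = \frac{29}{3}$ ($t = 7 + \frac{1}{3} \cdot 8 = 7 + \frac{8}{3} = \frac{29}{3} \approx 9.6667$)
$Y = \frac{i \sqrt{90966}}{3}$ ($Y = \sqrt{\frac{29}{3} - 10117} = \sqrt{- \frac{30322}{3}} = \frac{i \sqrt{90966}}{3} \approx 100.54 i$)
$\frac{41592}{Y} + \frac{\left(-49 + 44\right) \left(-93\right)}{-35386} = \frac{41592}{\frac{1}{3} i \sqrt{90966}} + \frac{\left(-49 + 44\right) \left(-93\right)}{-35386} = 41592 \left(- \frac{i \sqrt{90966}}{30322}\right) + \left(-5\right) \left(-93\right) \left(- \frac{1}{35386}\right) = - \frac{20796 i \sqrt{90966}}{15161} + 465 \left(- \frac{1}{35386}\right) = - \frac{20796 i \sqrt{90966}}{15161} - \frac{465}{35386} = - \frac{465}{35386} - \frac{20796 i \sqrt{90966}}{15161}$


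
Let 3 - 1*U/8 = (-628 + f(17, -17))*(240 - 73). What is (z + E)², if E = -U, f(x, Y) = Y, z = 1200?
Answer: 740535975936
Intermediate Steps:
U = 861744 (U = 24 - 8*(-628 - 17)*(240 - 73) = 24 - (-5160)*167 = 24 - 8*(-107715) = 24 + 861720 = 861744)
E = -861744 (E = -1*861744 = -861744)
(z + E)² = (1200 - 861744)² = (-860544)² = 740535975936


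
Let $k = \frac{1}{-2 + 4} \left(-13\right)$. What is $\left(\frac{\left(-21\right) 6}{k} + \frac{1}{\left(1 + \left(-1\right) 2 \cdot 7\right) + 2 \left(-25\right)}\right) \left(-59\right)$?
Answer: $- \frac{935917}{819} \approx -1142.8$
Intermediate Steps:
$k = - \frac{13}{2}$ ($k = \frac{1}{2} \left(-13\right) = - \frac{13}{2} \approx -6.5$)
$\left(\frac{\left(-21\right) 6}{k} + \frac{1}{\left(1 + \left(-1\right) 2 \cdot 7\right) + 2 \left(-25\right)}\right) \left(-59\right) = \left(\frac{\left(-21\right) 6}{- \frac{13}{2}} + \frac{1}{\left(1 + \left(-1\right) 2 \cdot 7\right) + 2 \left(-25\right)}\right) \left(-59\right) = \left(\left(-126\right) \left(- \frac{2}{13}\right) + \frac{1}{\left(1 - 14\right) - 50}\right) \left(-59\right) = \left(\frac{252}{13} + \frac{1}{\left(1 - 14\right) - 50}\right) \left(-59\right) = \left(\frac{252}{13} + \frac{1}{-13 - 50}\right) \left(-59\right) = \left(\frac{252}{13} + \frac{1}{-63}\right) \left(-59\right) = \left(\frac{252}{13} - \frac{1}{63}\right) \left(-59\right) = \frac{15863}{819} \left(-59\right) = - \frac{935917}{819}$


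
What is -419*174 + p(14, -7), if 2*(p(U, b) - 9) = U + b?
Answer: -145787/2 ≈ -72894.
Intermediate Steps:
p(U, b) = 9 + U/2 + b/2 (p(U, b) = 9 + (U + b)/2 = 9 + (U/2 + b/2) = 9 + U/2 + b/2)
-419*174 + p(14, -7) = -419*174 + (9 + (½)*14 + (½)*(-7)) = -72906 + (9 + 7 - 7/2) = -72906 + 25/2 = -145787/2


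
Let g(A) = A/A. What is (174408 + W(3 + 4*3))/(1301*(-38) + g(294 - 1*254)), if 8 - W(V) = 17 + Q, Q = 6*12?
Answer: -58109/16479 ≈ -3.5262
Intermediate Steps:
Q = 72
g(A) = 1
W(V) = -81 (W(V) = 8 - (17 + 72) = 8 - 1*89 = 8 - 89 = -81)
(174408 + W(3 + 4*3))/(1301*(-38) + g(294 - 1*254)) = (174408 - 81)/(1301*(-38) + 1) = 174327/(-49438 + 1) = 174327/(-49437) = 174327*(-1/49437) = -58109/16479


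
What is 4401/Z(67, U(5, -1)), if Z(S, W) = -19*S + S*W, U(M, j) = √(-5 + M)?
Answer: -4401/1273 ≈ -3.4572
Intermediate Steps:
4401/Z(67, U(5, -1)) = 4401/((67*(-19 + √(-5 + 5)))) = 4401/((67*(-19 + √0))) = 4401/((67*(-19 + 0))) = 4401/((67*(-19))) = 4401/(-1273) = 4401*(-1/1273) = -4401/1273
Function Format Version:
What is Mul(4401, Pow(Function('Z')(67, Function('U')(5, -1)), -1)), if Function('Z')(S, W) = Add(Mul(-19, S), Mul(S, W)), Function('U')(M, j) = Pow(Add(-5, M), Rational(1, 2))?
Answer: Rational(-4401, 1273) ≈ -3.4572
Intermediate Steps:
Mul(4401, Pow(Function('Z')(67, Function('U')(5, -1)), -1)) = Mul(4401, Pow(Mul(67, Add(-19, Pow(Add(-5, 5), Rational(1, 2)))), -1)) = Mul(4401, Pow(Mul(67, Add(-19, Pow(0, Rational(1, 2)))), -1)) = Mul(4401, Pow(Mul(67, Add(-19, 0)), -1)) = Mul(4401, Pow(Mul(67, -19), -1)) = Mul(4401, Pow(-1273, -1)) = Mul(4401, Rational(-1, 1273)) = Rational(-4401, 1273)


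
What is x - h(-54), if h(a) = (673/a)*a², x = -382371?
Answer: -346029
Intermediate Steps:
h(a) = 673*a
x - h(-54) = -382371 - 673*(-54) = -382371 - 1*(-36342) = -382371 + 36342 = -346029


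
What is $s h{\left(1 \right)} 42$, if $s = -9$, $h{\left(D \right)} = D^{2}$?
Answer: $-378$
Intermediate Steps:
$s h{\left(1 \right)} 42 = - 9 \cdot 1^{2} \cdot 42 = \left(-9\right) 1 \cdot 42 = \left(-9\right) 42 = -378$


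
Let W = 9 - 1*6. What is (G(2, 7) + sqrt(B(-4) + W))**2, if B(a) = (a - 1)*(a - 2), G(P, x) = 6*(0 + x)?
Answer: (42 + sqrt(33))**2 ≈ 2279.5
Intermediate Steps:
G(P, x) = 6*x
B(a) = (-1 + a)*(-2 + a)
W = 3 (W = 9 - 6 = 3)
(G(2, 7) + sqrt(B(-4) + W))**2 = (6*7 + sqrt((2 + (-4)**2 - 3*(-4)) + 3))**2 = (42 + sqrt((2 + 16 + 12) + 3))**2 = (42 + sqrt(30 + 3))**2 = (42 + sqrt(33))**2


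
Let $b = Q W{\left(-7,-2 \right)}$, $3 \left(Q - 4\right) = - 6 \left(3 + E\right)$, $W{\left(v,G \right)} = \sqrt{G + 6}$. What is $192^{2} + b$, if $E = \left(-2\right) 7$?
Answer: $36916$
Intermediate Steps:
$E = -14$
$W{\left(v,G \right)} = \sqrt{6 + G}$
$Q = 26$ ($Q = 4 + \frac{\left(-6\right) \left(3 - 14\right)}{3} = 4 + \frac{\left(-6\right) \left(-11\right)}{3} = 4 + \frac{1}{3} \cdot 66 = 4 + 22 = 26$)
$b = 52$ ($b = 26 \sqrt{6 - 2} = 26 \sqrt{4} = 26 \cdot 2 = 52$)
$192^{2} + b = 192^{2} + 52 = 36864 + 52 = 36916$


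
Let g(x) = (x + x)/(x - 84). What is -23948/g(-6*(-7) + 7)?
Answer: 59870/7 ≈ 8552.9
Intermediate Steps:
g(x) = 2*x/(-84 + x) (g(x) = (2*x)/(-84 + x) = 2*x/(-84 + x))
-23948/g(-6*(-7) + 7) = -23948*(-84 + (-6*(-7) + 7))/(2*(-6*(-7) + 7)) = -23948*(-84 + (42 + 7))/(2*(42 + 7)) = -23948/(2*49/(-84 + 49)) = -23948/(2*49/(-35)) = -23948/(2*49*(-1/35)) = -23948/(-14/5) = -23948*(-5/14) = 59870/7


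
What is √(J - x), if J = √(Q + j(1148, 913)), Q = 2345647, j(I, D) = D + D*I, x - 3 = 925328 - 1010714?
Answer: √(85383 + 2*√848671) ≈ 295.34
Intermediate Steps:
x = -85383 (x = 3 + (925328 - 1010714) = 3 - 85386 = -85383)
J = 2*√848671 (J = √(2345647 + 913*(1 + 1148)) = √(2345647 + 913*1149) = √(2345647 + 1049037) = √3394684 = 2*√848671 ≈ 1842.5)
√(J - x) = √(2*√848671 - 1*(-85383)) = √(2*√848671 + 85383) = √(85383 + 2*√848671)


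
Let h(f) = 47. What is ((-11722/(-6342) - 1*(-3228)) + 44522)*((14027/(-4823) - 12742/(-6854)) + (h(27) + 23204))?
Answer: 194611563960501775/175289709 ≈ 1.1102e+9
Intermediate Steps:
((-11722/(-6342) - 1*(-3228)) + 44522)*((14027/(-4823) - 12742/(-6854)) + (h(27) + 23204)) = ((-11722/(-6342) - 1*(-3228)) + 44522)*((14027/(-4823) - 12742/(-6854)) + (47 + 23204)) = ((-11722*(-1/6342) + 3228) + 44522)*((14027*(-1/4823) - 12742*(-1/6854)) + 23251) = ((5861/3171 + 3228) + 44522)*((-1079/371 + 277/149) + 23251) = (10241849/3171 + 44522)*(-58004/55279 + 23251) = (151421111/3171)*(1285234025/55279) = 194611563960501775/175289709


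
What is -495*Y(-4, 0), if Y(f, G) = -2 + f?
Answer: 2970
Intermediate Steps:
-495*Y(-4, 0) = -495*(-2 - 4) = -495*(-6) = 2970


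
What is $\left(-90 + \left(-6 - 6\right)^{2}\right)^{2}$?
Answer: $2916$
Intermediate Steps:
$\left(-90 + \left(-6 - 6\right)^{2}\right)^{2} = \left(-90 + \left(-12\right)^{2}\right)^{2} = \left(-90 + 144\right)^{2} = 54^{2} = 2916$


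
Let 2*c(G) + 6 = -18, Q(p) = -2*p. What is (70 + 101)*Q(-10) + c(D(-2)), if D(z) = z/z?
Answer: 3408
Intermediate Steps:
D(z) = 1
c(G) = -12 (c(G) = -3 + (1/2)*(-18) = -3 - 9 = -12)
(70 + 101)*Q(-10) + c(D(-2)) = (70 + 101)*(-2*(-10)) - 12 = 171*20 - 12 = 3420 - 12 = 3408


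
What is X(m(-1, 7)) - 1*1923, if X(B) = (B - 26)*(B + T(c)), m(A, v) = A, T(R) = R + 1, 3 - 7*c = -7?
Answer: -13731/7 ≈ -1961.6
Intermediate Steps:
c = 10/7 (c = 3/7 - ⅐*(-7) = 3/7 + 1 = 10/7 ≈ 1.4286)
T(R) = 1 + R
X(B) = (-26 + B)*(17/7 + B) (X(B) = (B - 26)*(B + (1 + 10/7)) = (-26 + B)*(B + 17/7) = (-26 + B)*(17/7 + B))
X(m(-1, 7)) - 1*1923 = (-442/7 + (-1)² - 165/7*(-1)) - 1*1923 = (-442/7 + 1 + 165/7) - 1923 = -270/7 - 1923 = -13731/7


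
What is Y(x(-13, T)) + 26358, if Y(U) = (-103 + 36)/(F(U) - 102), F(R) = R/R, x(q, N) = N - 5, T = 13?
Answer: 2662225/101 ≈ 26359.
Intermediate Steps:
x(q, N) = -5 + N
F(R) = 1
Y(U) = 67/101 (Y(U) = (-103 + 36)/(1 - 102) = -67/(-101) = -67*(-1/101) = 67/101)
Y(x(-13, T)) + 26358 = 67/101 + 26358 = 2662225/101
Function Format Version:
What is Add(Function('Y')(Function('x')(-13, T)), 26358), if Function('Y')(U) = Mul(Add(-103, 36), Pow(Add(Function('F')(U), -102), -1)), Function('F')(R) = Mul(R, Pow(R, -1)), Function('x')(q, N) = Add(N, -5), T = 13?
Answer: Rational(2662225, 101) ≈ 26359.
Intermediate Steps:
Function('x')(q, N) = Add(-5, N)
Function('F')(R) = 1
Function('Y')(U) = Rational(67, 101) (Function('Y')(U) = Mul(Add(-103, 36), Pow(Add(1, -102), -1)) = Mul(-67, Pow(-101, -1)) = Mul(-67, Rational(-1, 101)) = Rational(67, 101))
Add(Function('Y')(Function('x')(-13, T)), 26358) = Add(Rational(67, 101), 26358) = Rational(2662225, 101)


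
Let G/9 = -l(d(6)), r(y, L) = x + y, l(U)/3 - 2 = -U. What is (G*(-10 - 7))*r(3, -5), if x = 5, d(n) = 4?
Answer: -7344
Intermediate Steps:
l(U) = 6 - 3*U (l(U) = 6 + 3*(-U) = 6 - 3*U)
r(y, L) = 5 + y
G = 54 (G = 9*(-(6 - 3*4)) = 9*(-(6 - 12)) = 9*(-1*(-6)) = 9*6 = 54)
(G*(-10 - 7))*r(3, -5) = (54*(-10 - 7))*(5 + 3) = (54*(-17))*8 = -918*8 = -7344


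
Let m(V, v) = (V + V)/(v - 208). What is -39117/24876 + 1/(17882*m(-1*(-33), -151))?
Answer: -641323379/407763246 ≈ -1.5728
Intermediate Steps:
m(V, v) = 2*V/(-208 + v) (m(V, v) = (2*V)/(-208 + v) = 2*V/(-208 + v))
-39117/24876 + 1/(17882*m(-1*(-33), -151)) = -39117/24876 + 1/(17882*((2*(-1*(-33))/(-208 - 151)))) = -39117*1/24876 + 1/(17882*((2*33/(-359)))) = -13039/8292 + 1/(17882*((2*33*(-1/359)))) = -13039/8292 + 1/(17882*(-66/359)) = -13039/8292 + (1/17882)*(-359/66) = -13039/8292 - 359/1180212 = -641323379/407763246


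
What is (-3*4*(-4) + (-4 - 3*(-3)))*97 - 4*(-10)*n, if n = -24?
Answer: 4181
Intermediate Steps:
(-3*4*(-4) + (-4 - 3*(-3)))*97 - 4*(-10)*n = (-3*4*(-4) + (-4 - 3*(-3)))*97 - 4*(-10)*(-24) = (-12*(-4) + (-4 + 9))*97 - (-40)*(-24) = (48 + 5)*97 - 1*960 = 53*97 - 960 = 5141 - 960 = 4181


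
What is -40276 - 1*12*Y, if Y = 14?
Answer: -40444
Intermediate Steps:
-40276 - 1*12*Y = -40276 - 1*12*14 = -40276 - 12*14 = -40276 - 1*168 = -40276 - 168 = -40444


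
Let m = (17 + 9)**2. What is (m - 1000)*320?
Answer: -103680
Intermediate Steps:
m = 676 (m = 26**2 = 676)
(m - 1000)*320 = (676 - 1000)*320 = -324*320 = -103680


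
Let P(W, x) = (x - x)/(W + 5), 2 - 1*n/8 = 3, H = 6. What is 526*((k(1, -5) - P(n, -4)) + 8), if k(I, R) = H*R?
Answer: -11572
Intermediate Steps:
n = -8 (n = 16 - 8*3 = 16 - 24 = -8)
k(I, R) = 6*R
P(W, x) = 0 (P(W, x) = 0/(5 + W) = 0)
526*((k(1, -5) - P(n, -4)) + 8) = 526*((6*(-5) - 1*0) + 8) = 526*((-30 + 0) + 8) = 526*(-30 + 8) = 526*(-22) = -11572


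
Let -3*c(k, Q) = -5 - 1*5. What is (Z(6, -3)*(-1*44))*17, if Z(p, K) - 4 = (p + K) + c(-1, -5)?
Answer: -23188/3 ≈ -7729.3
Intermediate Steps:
c(k, Q) = 10/3 (c(k, Q) = -(-5 - 1*5)/3 = -(-5 - 5)/3 = -⅓*(-10) = 10/3)
Z(p, K) = 22/3 + K + p (Z(p, K) = 4 + ((p + K) + 10/3) = 4 + ((K + p) + 10/3) = 4 + (10/3 + K + p) = 22/3 + K + p)
(Z(6, -3)*(-1*44))*17 = ((22/3 - 3 + 6)*(-1*44))*17 = ((31/3)*(-44))*17 = -1364/3*17 = -23188/3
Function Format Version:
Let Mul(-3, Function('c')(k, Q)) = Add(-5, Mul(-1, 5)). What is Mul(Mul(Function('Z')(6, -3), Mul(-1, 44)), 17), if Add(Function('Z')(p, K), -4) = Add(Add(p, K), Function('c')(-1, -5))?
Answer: Rational(-23188, 3) ≈ -7729.3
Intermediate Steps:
Function('c')(k, Q) = Rational(10, 3) (Function('c')(k, Q) = Mul(Rational(-1, 3), Add(-5, Mul(-1, 5))) = Mul(Rational(-1, 3), Add(-5, -5)) = Mul(Rational(-1, 3), -10) = Rational(10, 3))
Function('Z')(p, K) = Add(Rational(22, 3), K, p) (Function('Z')(p, K) = Add(4, Add(Add(p, K), Rational(10, 3))) = Add(4, Add(Add(K, p), Rational(10, 3))) = Add(4, Add(Rational(10, 3), K, p)) = Add(Rational(22, 3), K, p))
Mul(Mul(Function('Z')(6, -3), Mul(-1, 44)), 17) = Mul(Mul(Add(Rational(22, 3), -3, 6), Mul(-1, 44)), 17) = Mul(Mul(Rational(31, 3), -44), 17) = Mul(Rational(-1364, 3), 17) = Rational(-23188, 3)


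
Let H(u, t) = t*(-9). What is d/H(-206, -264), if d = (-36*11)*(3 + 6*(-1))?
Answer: ½ ≈ 0.50000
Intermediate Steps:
H(u, t) = -9*t
d = 1188 (d = -396*(3 - 6) = -396*(-3) = 1188)
d/H(-206, -264) = 1188/((-9*(-264))) = 1188/2376 = 1188*(1/2376) = ½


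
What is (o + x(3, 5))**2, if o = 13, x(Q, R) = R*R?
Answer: 1444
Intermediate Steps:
x(Q, R) = R**2
(o + x(3, 5))**2 = (13 + 5**2)**2 = (13 + 25)**2 = 38**2 = 1444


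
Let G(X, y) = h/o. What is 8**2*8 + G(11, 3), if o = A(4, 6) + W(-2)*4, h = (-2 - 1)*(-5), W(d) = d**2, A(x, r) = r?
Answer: 11279/22 ≈ 512.68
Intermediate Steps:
h = 15 (h = -3*(-5) = 15)
o = 22 (o = 6 + (-2)**2*4 = 6 + 4*4 = 6 + 16 = 22)
G(X, y) = 15/22
8**2*8 + G(11, 3) = 8**2*8 + 15/22 = 64*8 + 15/22 = 512 + 15/22 = 11279/22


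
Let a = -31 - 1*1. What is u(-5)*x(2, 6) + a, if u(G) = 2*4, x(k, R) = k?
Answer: -16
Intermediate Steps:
a = -32 (a = -31 - 1 = -32)
u(G) = 8
u(-5)*x(2, 6) + a = 8*2 - 32 = 16 - 32 = -16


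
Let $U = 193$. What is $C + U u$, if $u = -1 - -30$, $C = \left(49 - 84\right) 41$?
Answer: $4162$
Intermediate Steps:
$C = -1435$ ($C = \left(-35\right) 41 = -1435$)
$u = 29$ ($u = -1 + 30 = 29$)
$C + U u = -1435 + 193 \cdot 29 = -1435 + 5597 = 4162$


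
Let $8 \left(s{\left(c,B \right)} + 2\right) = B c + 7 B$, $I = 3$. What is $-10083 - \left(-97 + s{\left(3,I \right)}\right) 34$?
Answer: $- \frac{13689}{2} \approx -6844.5$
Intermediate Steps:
$s{\left(c,B \right)} = -2 + \frac{7 B}{8} + \frac{B c}{8}$ ($s{\left(c,B \right)} = -2 + \frac{B c + 7 B}{8} = -2 + \frac{7 B + B c}{8} = -2 + \left(\frac{7 B}{8} + \frac{B c}{8}\right) = -2 + \frac{7 B}{8} + \frac{B c}{8}$)
$-10083 - \left(-97 + s{\left(3,I \right)}\right) 34 = -10083 - \left(-97 + \left(-2 + \frac{7}{8} \cdot 3 + \frac{1}{8} \cdot 3 \cdot 3\right)\right) 34 = -10083 - \left(-97 + \left(-2 + \frac{21}{8} + \frac{9}{8}\right)\right) 34 = -10083 - \left(-97 + \frac{7}{4}\right) 34 = -10083 - \left(- \frac{381}{4}\right) 34 = -10083 - - \frac{6477}{2} = -10083 + \frac{6477}{2} = - \frac{13689}{2}$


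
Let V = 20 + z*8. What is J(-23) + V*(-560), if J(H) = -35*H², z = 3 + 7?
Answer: -74515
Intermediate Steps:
z = 10
V = 100 (V = 20 + 10*8 = 20 + 80 = 100)
J(-23) + V*(-560) = -35*(-23)² + 100*(-560) = -35*529 - 56000 = -18515 - 56000 = -74515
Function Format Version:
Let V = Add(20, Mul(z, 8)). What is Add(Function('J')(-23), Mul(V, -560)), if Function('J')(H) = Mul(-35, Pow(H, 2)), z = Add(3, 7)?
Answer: -74515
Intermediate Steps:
z = 10
V = 100 (V = Add(20, Mul(10, 8)) = Add(20, 80) = 100)
Add(Function('J')(-23), Mul(V, -560)) = Add(Mul(-35, Pow(-23, 2)), Mul(100, -560)) = Add(Mul(-35, 529), -56000) = Add(-18515, -56000) = -74515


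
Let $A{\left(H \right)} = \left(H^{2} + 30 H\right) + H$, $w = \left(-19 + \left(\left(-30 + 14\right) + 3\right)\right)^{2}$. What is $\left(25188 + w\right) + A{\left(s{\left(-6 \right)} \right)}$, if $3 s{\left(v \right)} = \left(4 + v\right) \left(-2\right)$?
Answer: $\frac{236296}{9} \approx 26255.0$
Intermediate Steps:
$s{\left(v \right)} = - \frac{8}{3} - \frac{2 v}{3}$ ($s{\left(v \right)} = \frac{\left(4 + v\right) \left(-2\right)}{3} = \frac{-8 - 2 v}{3} = - \frac{8}{3} - \frac{2 v}{3}$)
$w = 1024$ ($w = \left(-19 + \left(-16 + 3\right)\right)^{2} = \left(-19 - 13\right)^{2} = \left(-32\right)^{2} = 1024$)
$A{\left(H \right)} = H^{2} + 31 H$
$\left(25188 + w\right) + A{\left(s{\left(-6 \right)} \right)} = \left(25188 + 1024\right) + \left(- \frac{8}{3} - -4\right) \left(31 - - \frac{4}{3}\right) = 26212 + \left(- \frac{8}{3} + 4\right) \left(31 + \left(- \frac{8}{3} + 4\right)\right) = 26212 + \frac{4 \left(31 + \frac{4}{3}\right)}{3} = 26212 + \frac{4}{3} \cdot \frac{97}{3} = 26212 + \frac{388}{9} = \frac{236296}{9}$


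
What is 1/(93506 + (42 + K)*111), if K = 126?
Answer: 1/112154 ≈ 8.9163e-6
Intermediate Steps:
1/(93506 + (42 + K)*111) = 1/(93506 + (42 + 126)*111) = 1/(93506 + 168*111) = 1/(93506 + 18648) = 1/112154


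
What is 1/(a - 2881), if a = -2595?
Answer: -1/5476 ≈ -0.00018262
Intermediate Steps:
1/(a - 2881) = 1/(-2595 - 2881) = 1/(-5476) = -1/5476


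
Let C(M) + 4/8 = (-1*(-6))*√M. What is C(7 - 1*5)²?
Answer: 289/4 - 6*√2 ≈ 63.765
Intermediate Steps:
C(M) = -½ + 6*√M (C(M) = -½ + (-1*(-6))*√M = -½ + 6*√M)
C(7 - 1*5)² = (-½ + 6*√(7 - 1*5))² = (-½ + 6*√(7 - 5))² = (-½ + 6*√2)²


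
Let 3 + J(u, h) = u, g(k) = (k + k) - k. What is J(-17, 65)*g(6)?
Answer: -120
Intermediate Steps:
g(k) = k (g(k) = 2*k - k = k)
J(u, h) = -3 + u
J(-17, 65)*g(6) = (-3 - 17)*6 = -20*6 = -120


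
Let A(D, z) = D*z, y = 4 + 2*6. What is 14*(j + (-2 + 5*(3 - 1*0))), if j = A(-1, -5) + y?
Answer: 476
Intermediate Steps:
y = 16 (y = 4 + 12 = 16)
j = 21 (j = -1*(-5) + 16 = 5 + 16 = 21)
14*(j + (-2 + 5*(3 - 1*0))) = 14*(21 + (-2 + 5*(3 - 1*0))) = 14*(21 + (-2 + 5*(3 + 0))) = 14*(21 + (-2 + 5*3)) = 14*(21 + (-2 + 15)) = 14*(21 + 13) = 14*34 = 476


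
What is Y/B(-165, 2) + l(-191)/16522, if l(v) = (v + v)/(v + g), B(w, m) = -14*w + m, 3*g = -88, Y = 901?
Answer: 289485541/742630856 ≈ 0.38981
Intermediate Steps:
g = -88/3 (g = (⅓)*(-88) = -88/3 ≈ -29.333)
B(w, m) = m - 14*w
l(v) = 2*v/(-88/3 + v) (l(v) = (v + v)/(v - 88/3) = (2*v)/(-88/3 + v) = 2*v/(-88/3 + v))
Y/B(-165, 2) + l(-191)/16522 = 901/(2 - 14*(-165)) + (6*(-191)/(-88 + 3*(-191)))/16522 = 901/(2 + 2310) + (6*(-191)/(-88 - 573))*(1/16522) = 901/2312 + (6*(-191)/(-661))*(1/16522) = 901*(1/2312) + (6*(-191)*(-1/661))*(1/16522) = 53/136 + (1146/661)*(1/16522) = 53/136 + 573/5460521 = 289485541/742630856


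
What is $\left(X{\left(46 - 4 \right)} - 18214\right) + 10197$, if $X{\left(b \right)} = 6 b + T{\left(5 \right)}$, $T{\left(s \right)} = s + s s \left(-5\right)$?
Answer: $-7885$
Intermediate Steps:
$T{\left(s \right)} = s - 5 s^{2}$ ($T{\left(s \right)} = s + s^{2} \left(-5\right) = s - 5 s^{2}$)
$X{\left(b \right)} = -120 + 6 b$ ($X{\left(b \right)} = 6 b + 5 \left(1 - 25\right) = 6 b + 5 \left(-24\right) = 6 b - 120 = -120 + 6 b$)
$\left(X{\left(46 - 4 \right)} - 18214\right) + 10197 = \left(\left(-120 + 6 \left(46 - 4\right)\right) - 18214\right) + 10197 = \left(\left(-120 + 6 \cdot 42\right) - 18214\right) + 10197 = \left(\left(-120 + 252\right) - 18214\right) + 10197 = \left(132 - 18214\right) + 10197 = -18082 + 10197 = -7885$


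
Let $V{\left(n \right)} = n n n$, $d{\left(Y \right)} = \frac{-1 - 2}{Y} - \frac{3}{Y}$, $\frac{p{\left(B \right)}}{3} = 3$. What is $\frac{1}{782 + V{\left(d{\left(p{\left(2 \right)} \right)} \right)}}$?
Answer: $\frac{27}{21106} \approx 0.0012793$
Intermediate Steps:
$p{\left(B \right)} = 9$ ($p{\left(B \right)} = 3 \cdot 3 = 9$)
$d{\left(Y \right)} = - \frac{6}{Y}$ ($d{\left(Y \right)} = \frac{-1 - 2}{Y} - \frac{3}{Y} = - \frac{3}{Y} - \frac{3}{Y} = - \frac{6}{Y}$)
$V{\left(n \right)} = n^{3}$ ($V{\left(n \right)} = n^{2} n = n^{3}$)
$\frac{1}{782 + V{\left(d{\left(p{\left(2 \right)} \right)} \right)}} = \frac{1}{782 + \left(- \frac{6}{9}\right)^{3}} = \frac{1}{782 + \left(\left(-6\right) \frac{1}{9}\right)^{3}} = \frac{1}{782 + \left(- \frac{2}{3}\right)^{3}} = \frac{1}{782 - \frac{8}{27}} = \frac{1}{\frac{21106}{27}} = \frac{27}{21106}$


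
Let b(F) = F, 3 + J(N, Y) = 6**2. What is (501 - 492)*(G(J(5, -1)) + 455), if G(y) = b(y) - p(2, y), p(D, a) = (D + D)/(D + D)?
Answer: 4383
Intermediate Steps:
J(N, Y) = 33 (J(N, Y) = -3 + 6**2 = -3 + 36 = 33)
p(D, a) = 1 (p(D, a) = (2*D)/((2*D)) = (2*D)*(1/(2*D)) = 1)
G(y) = -1 + y (G(y) = y - 1*1 = y - 1 = -1 + y)
(501 - 492)*(G(J(5, -1)) + 455) = (501 - 492)*((-1 + 33) + 455) = 9*(32 + 455) = 9*487 = 4383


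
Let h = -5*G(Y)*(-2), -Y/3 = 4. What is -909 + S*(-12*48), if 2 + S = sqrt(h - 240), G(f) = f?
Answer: 243 - 3456*I*sqrt(10) ≈ 243.0 - 10929.0*I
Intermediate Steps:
Y = -12 (Y = -3*4 = -12)
h = -120 (h = -5*(-12)*(-2) = 60*(-2) = -120)
S = -2 + 6*I*sqrt(10) (S = -2 + sqrt(-120 - 240) = -2 + sqrt(-360) = -2 + 6*I*sqrt(10) ≈ -2.0 + 18.974*I)
-909 + S*(-12*48) = -909 + (-2 + 6*I*sqrt(10))*(-12*48) = -909 + (-2 + 6*I*sqrt(10))*(-576) = -909 + (1152 - 3456*I*sqrt(10)) = 243 - 3456*I*sqrt(10)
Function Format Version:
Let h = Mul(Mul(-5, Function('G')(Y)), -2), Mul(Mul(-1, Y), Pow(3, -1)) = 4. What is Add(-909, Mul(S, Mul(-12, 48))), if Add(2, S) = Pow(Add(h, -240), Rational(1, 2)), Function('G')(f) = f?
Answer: Add(243, Mul(-3456, I, Pow(10, Rational(1, 2)))) ≈ Add(243.00, Mul(-10929., I))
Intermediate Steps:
Y = -12 (Y = Mul(-3, 4) = -12)
h = -120 (h = Mul(Mul(-5, -12), -2) = Mul(60, -2) = -120)
S = Add(-2, Mul(6, I, Pow(10, Rational(1, 2)))) (S = Add(-2, Pow(Add(-120, -240), Rational(1, 2))) = Add(-2, Pow(-360, Rational(1, 2))) = Add(-2, Mul(6, I, Pow(10, Rational(1, 2)))) ≈ Add(-2.0000, Mul(18.974, I)))
Add(-909, Mul(S, Mul(-12, 48))) = Add(-909, Mul(Add(-2, Mul(6, I, Pow(10, Rational(1, 2)))), Mul(-12, 48))) = Add(-909, Mul(Add(-2, Mul(6, I, Pow(10, Rational(1, 2)))), -576)) = Add(-909, Add(1152, Mul(-3456, I, Pow(10, Rational(1, 2))))) = Add(243, Mul(-3456, I, Pow(10, Rational(1, 2))))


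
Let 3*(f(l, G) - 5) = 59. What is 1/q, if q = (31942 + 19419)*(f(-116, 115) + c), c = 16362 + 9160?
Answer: 3/3936307040 ≈ 7.6214e-10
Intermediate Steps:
f(l, G) = 74/3 (f(l, G) = 5 + (⅓)*59 = 5 + 59/3 = 74/3)
c = 25522
q = 3936307040/3 (q = (31942 + 19419)*(74/3 + 25522) = 51361*(76640/3) = 3936307040/3 ≈ 1.3121e+9)
1/q = 1/(3936307040/3) = 3/3936307040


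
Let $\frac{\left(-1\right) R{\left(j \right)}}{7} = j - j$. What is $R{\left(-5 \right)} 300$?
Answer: $0$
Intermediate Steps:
$R{\left(j \right)} = 0$ ($R{\left(j \right)} = - 7 \left(j - j\right) = \left(-7\right) 0 = 0$)
$R{\left(-5 \right)} 300 = 0 \cdot 300 = 0$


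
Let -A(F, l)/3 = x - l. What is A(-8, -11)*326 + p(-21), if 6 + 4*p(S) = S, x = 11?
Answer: -86091/4 ≈ -21523.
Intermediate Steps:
p(S) = -3/2 + S/4
A(F, l) = -33 + 3*l (A(F, l) = -3*(11 - l) = -33 + 3*l)
A(-8, -11)*326 + p(-21) = (-33 + 3*(-11))*326 + (-3/2 + (¼)*(-21)) = (-33 - 33)*326 + (-3/2 - 21/4) = -66*326 - 27/4 = -21516 - 27/4 = -86091/4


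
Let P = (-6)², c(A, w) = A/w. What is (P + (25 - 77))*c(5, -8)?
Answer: 10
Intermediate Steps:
P = 36
(P + (25 - 77))*c(5, -8) = (36 + (25 - 77))*(5/(-8)) = (36 - 52)*(5*(-⅛)) = -16*(-5/8) = 10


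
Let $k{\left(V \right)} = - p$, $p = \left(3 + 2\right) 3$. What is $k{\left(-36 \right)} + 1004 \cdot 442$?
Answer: $443753$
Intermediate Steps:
$p = 15$ ($p = 5 \cdot 3 = 15$)
$k{\left(V \right)} = -15$ ($k{\left(V \right)} = \left(-1\right) 15 = -15$)
$k{\left(-36 \right)} + 1004 \cdot 442 = -15 + 1004 \cdot 442 = -15 + 443768 = 443753$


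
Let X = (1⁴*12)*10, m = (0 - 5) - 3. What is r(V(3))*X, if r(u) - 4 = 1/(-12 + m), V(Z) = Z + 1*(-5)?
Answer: 474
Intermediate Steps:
V(Z) = -5 + Z (V(Z) = Z - 5 = -5 + Z)
m = -8 (m = -5 - 3 = -8)
r(u) = 79/20 (r(u) = 4 + 1/(-12 - 8) = 4 + 1/(-20) = 4 - 1/20 = 79/20)
X = 120 (X = (1*12)*10 = 12*10 = 120)
r(V(3))*X = (79/20)*120 = 474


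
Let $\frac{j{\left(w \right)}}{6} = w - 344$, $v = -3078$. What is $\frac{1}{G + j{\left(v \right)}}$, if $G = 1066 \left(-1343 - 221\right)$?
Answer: $- \frac{1}{1687756} \approx -5.925 \cdot 10^{-7}$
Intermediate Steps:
$j{\left(w \right)} = -2064 + 6 w$ ($j{\left(w \right)} = 6 \left(w - 344\right) = 6 \left(-344 + w\right) = -2064 + 6 w$)
$G = -1667224$ ($G = 1066 \left(-1564\right) = -1667224$)
$\frac{1}{G + j{\left(v \right)}} = \frac{1}{-1667224 + \left(-2064 + 6 \left(-3078\right)\right)} = \frac{1}{-1667224 - 20532} = \frac{1}{-1687756} = - \frac{1}{1687756}$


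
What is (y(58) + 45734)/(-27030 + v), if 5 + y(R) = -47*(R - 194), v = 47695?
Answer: 52121/20665 ≈ 2.5222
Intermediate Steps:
y(R) = 9113 - 47*R (y(R) = -5 - 47*(R - 194) = -5 - 47*(-194 + R) = -5 + (9118 - 47*R) = 9113 - 47*R)
(y(58) + 45734)/(-27030 + v) = ((9113 - 47*58) + 45734)/(-27030 + 47695) = ((9113 - 2726) + 45734)/20665 = (6387 + 45734)*(1/20665) = 52121*(1/20665) = 52121/20665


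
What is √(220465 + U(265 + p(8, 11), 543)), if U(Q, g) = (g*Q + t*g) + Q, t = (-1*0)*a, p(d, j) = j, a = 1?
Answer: √370609 ≈ 608.78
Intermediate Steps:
t = 0 (t = -1*0*1 = 0*1 = 0)
U(Q, g) = Q + Q*g (U(Q, g) = (g*Q + 0*g) + Q = (Q*g + 0) + Q = Q*g + Q = Q + Q*g)
√(220465 + U(265 + p(8, 11), 543)) = √(220465 + (265 + 11)*(1 + 543)) = √(220465 + 276*544) = √(220465 + 150144) = √370609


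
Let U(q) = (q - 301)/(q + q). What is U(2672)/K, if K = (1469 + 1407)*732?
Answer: 2371/11250359808 ≈ 2.1075e-7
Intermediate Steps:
U(q) = (-301 + q)/(2*q) (U(q) = (-301 + q)/((2*q)) = (-301 + q)*(1/(2*q)) = (-301 + q)/(2*q))
K = 2105232 (K = 2876*732 = 2105232)
U(2672)/K = ((½)*(-301 + 2672)/2672)/2105232 = ((½)*(1/2672)*2371)*(1/2105232) = (2371/5344)*(1/2105232) = 2371/11250359808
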